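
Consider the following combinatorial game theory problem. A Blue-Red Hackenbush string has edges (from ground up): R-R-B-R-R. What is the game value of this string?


Edges (from ground): R-R-B-R-R
By Berlekamp's sign-expansion rule, a Blue-Red Hackenbush stalk has the value of the surreal number whose sign sequence is the edge sequence with B -> + and R -> -.
Sign sequence: --+--
Trace the sign expansion in the surreal number tree, starting from 0:
Edge 1: R (sign -) -> bounds (-inf, 0), value = -1
Edge 2: R (sign -) -> bounds (-inf, -1), value = -2
Edge 3: B (sign +) -> bounds (-2, -1), value = -3/2
Edge 4: R (sign -) -> bounds (-2, -3/2), value = -7/4
Edge 5: R (sign -) -> bounds (-2, -7/4), value = -15/8
Game value = -15/8

-15/8


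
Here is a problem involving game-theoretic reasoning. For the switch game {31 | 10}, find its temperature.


The game is {31 | 10}, a switch {a | b} with numbers a > b.
Cooling {a | b} by t gives {a - t | b + t}, which stops being hot when a - t = b + t, i.e. at t = (a - b)/2. So the temperature of a switch is (a - b)/2.
Temperature = (Left option - Right option) / 2
= (31 - (10)) / 2
= 21 / 2
= 21/2

21/2


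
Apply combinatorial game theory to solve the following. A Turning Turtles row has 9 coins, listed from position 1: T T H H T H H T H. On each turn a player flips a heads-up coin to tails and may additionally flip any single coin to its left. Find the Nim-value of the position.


Coins: T T H H T H H T H
Key fact: a single head at position k behaves exactly like a Nim heap of size k (turning it to T and optionally flipping a coin at j < k corresponds to moving the heap from k to j, or to 0), and heads combine as a disjunctive sum (two heads at the same place would cancel, matching j XOR j = 0). So the Nim-value is the XOR of the 1-indexed positions of the heads.
Face-up positions (1-indexed): [3, 4, 6, 7, 9]
XOR 0 with 3: 0 XOR 3 = 3
XOR 3 with 4: 3 XOR 4 = 7
XOR 7 with 6: 7 XOR 6 = 1
XOR 1 with 7: 1 XOR 7 = 6
XOR 6 with 9: 6 XOR 9 = 15
Nim-value = 15

15


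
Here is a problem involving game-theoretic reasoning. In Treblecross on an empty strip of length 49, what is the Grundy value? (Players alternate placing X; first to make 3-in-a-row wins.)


Treblecross: place X on empty cells; 3-in-a-row wins.
Playing within two cells of an existing X lets the opponent win at once, so sensible play treats the cells i-2..i+2 around each X as dead. The player left with no safe cell loses, so this is a normal-play take-away game on strips of safe cells.
Placing X at cell i (0-indexed) of a strip of k safe cells leaves independent strips of sizes max(0, i-2) and max(0, k-i-3). Hence G(k) = mex{ G(max(0,i-2)) XOR G(max(0,k-i-3)) : 0 <= i < k }, with G(0) = 0.
G(1): splits (0,0):0^0=0 -> mex({0}) = 1
G(2): splits (0,0):0^0=0 -> mex({0}) = 1
G(3): splits (0,0):0^0=0 -> mex({0}) = 1
G(4): splits (0,1):0^1=1 (0,0):0^0=0 -> mex({0, 1}) = 2
G(5): splits (0,2):0^1=1 (0,1):0^1=1 (0,0):0^0=0 -> mex({0, 1}) = 2
G(6) = mex({1}) = 0
G(7) = mex({0, 1, 2}) = 3
G(8) = mex({0, 1, 2}) = 3
G(9) = mex({0, 2}) = 1
G(10) = mex({0, 2, 3}) = 1
G(11) = mex({0, 3}) = 1
G(12) = mex({1, 3}) = 0
G(13) = mex({0, 1, 2, 3}) = 4
G(14) = mex({0, 1, 2}) = 3
G(15) = mex({0, 1, 2}) = 3
G(16) = mex({0, 1, 2, 4}) = 3
G(17) = mex({0, 1, 3, 4}) = 2
G(18) = mex({0, 1, 3, 4}) = 2
G(19) = mex({0, 1, 3, 5}) = 2
G(20) = mex({0, 1, 2, 3, 5}) = 4
G(21) = mex({0, 1, 2, 3, 5}) = 4
G(22) = mex({1, 2, 6}) = 0
G(23) = mex({0, 1, 2, 3, 4, 6}) = 5
G(24) = mex({0, 1, 2, 3, 4}) = 5
G(25) = mex({0, 1, 3, 4, 7}) = 2
G(26) = mex({0, 1, 3, 4, 5, 7}) = 2
G(27) = mex({0, 1, 3, 5}) = 2
G(28) = mex({0, 1, 2, 5}) = 3
G(29) = mex({0, 1, 2, 4, 5, 6}) = 3
G(30) = mex({1, 2, 4, 6}) = 0
G(31) = mex({0, 1, 2, 3, 4, 6}) = 5
G(32) = mex({1, 2, 3, 4, 7}) = 0
G(33) = mex({0, 3, 7}) = 1
G(34) = mex({0, 2, 3, 5, 7}) = 1
G(35) = mex({0, 2, 3, 5, 6}) = 1
G(36) = mex({0, 1, 2, 5, 6}) = 3
G(37) = mex({0, 1, 2, 4, 5, 6}) = 3
G(38) = mex({0, 1, 2, 4}) = 3
G(39) = mex({0, 1, 2, 3, 4, 7}) = 5
G(40) = mex({0, 1, 2, 3, 4, 5, 7}) = 6
G(41) = mex({0, 1, 2, 3, 5, 7}) = 4
G(42) = mex({0, 1, 2, 3, 5, 6, 7}) = 4
G(43) = mex({0, 2, 3, 5, 6}) = 1
G(44) = mex({1, 2, 3, 4, 5, 6}) = 0
G(45) = mex({0, 1, 2, 3, 4, 6, 7}) = 5
G(46) = mex({0, 1, 2, 3, 4, 7}) = 5
G(47) = mex({0, 1, 2, 3, 4, 5, 7}) = 6
G(48) = mex({0, 1, 2, 3, 4, 5, 7}) = 6
G(49) = mex({0, 1, 3, 4, 5, 7}) = 2
Therefore G(49) = 2.

2


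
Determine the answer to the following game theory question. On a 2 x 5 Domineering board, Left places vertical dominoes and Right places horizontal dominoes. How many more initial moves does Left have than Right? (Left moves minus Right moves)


Board is 2 x 5 (rows x cols).
Left (vertical) placements: (rows-1) * cols = 1 * 5 = 5
Right (horizontal) placements: rows * (cols-1) = 2 * 4 = 8
Advantage = Left - Right = 5 - 8 = -3

-3


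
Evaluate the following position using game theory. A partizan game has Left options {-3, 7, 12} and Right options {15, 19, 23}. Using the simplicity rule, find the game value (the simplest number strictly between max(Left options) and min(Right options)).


Left options: {-3, 7, 12}, max = 12
Right options: {15, 19, 23}, min = 15
All options are numbers and max(Left) < min(Right), so by the simplicity theorem the value is the simplest (earliest-born) number strictly between 12 and 15.
Integers 13 through 14 all lie strictly between 12 and 15.
Among integers, the simplest (lowest birthday = smallest |n|; 0 is born on day 0, +-n on day n) is 13.
No non-integer in the interval can be simpler: if x is a non-integer in the interval, then floor(x) or ceil(x) also lies in the interval (the interval contains an integer), and both are proper prefixes of x's sign expansion, i.e. born earlier. So the game value is 13.
Game value = 13

13


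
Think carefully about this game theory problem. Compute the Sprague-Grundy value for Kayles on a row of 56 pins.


Kayles: a move removes 1 or 2 adjacent pins from a contiguous row.
Removing pins from a row of k leaves two independent rows (a, b) with a + b = k - 1 (one pin) or a + b = k - 2 (two pins); an end removal gives a = 0.
By Sprague-Grundy, G(k) = mex{ G(a) XOR G(b) } over all these splits. G(0) = 0.
G(1): splits (0,0):0^0=0 -> mex({0}) = 1
G(2): splits (0,1):0^1=1 (0,0):0^0=0 -> mex({0, 1}) = 2
G(3): splits (0,2):0^2=2 (1,1):1^1=0 (0,1):0^1=1 -> mex({0, 1, 2}) = 3
G(4): splits (0,3):0^3=3 (1,2):1^2=3 (0,2):0^2=2 (1,1):1^1=0 -> mex({0, 2, 3}) = 1
G(5): splits (0,4):0^1=1 (1,3):1^3=2 (2,2):2^2=0 (0,3):0^3=3 (1,2):1^2=3 -> mex({0, 1, 2, 3}) = 4
G(6) = mex({0, 1, 2, 4}) = 3
G(7) = mex({0, 1, 3, 4, 5}) = 2
G(8) = mex({0, 2, 3, 5, 6}) = 1
G(9) = mex({0, 1, 2, 3, 6, 7}) = 4
G(10) = mex({0, 1, 3, 4, 5, 7}) = 2
G(11) = mex({0, 1, 2, 3, 4, 5}) = 6
G(12) = mex({0, 1, 2, 3, 5, 6, 7}) = 4
G(13) = mex({0, 2, 3, 4, 6, 7}) = 1
G(14) = mex({0, 1, 4, 5, 6, 7}) = 2
G(15) = mex({0, 1, 2, 3, 4, 5, 6}) = 7
G(16) = mex({0, 2, 3, 5, 6, 7}) = 1
G(17) = mex({0, 1, 2, 3, 5, 6, 7}) = 4
G(18) = mex({0, 1, 2, 4, 5, 6}) = 3
G(19) = mex({0, 1, 3, 4, 5, 7}) = 2
G(20) = mex({0, 2, 3, 4, 5, 6, 7}) = 1
G(21) = mex({0, 1, 2, 3, 5, 6, 7}) = 4
G(22) = mex({0, 1, 2, 3, 4, 5, 7}) = 6
G(23) = mex({0, 1, 2, 3, 4, 5, 6}) = 7
G(24) = mex({0, 1, 2, 3, 5, 6, 7}) = 4
G(25) = mex({0, 2, 3, 4, 6, 7}) = 1
G(26) = mex({0, 1, 3, 4, 5, 6, 7}) = 2
G(27) = mex({0, 1, 2, 3, 4, 5, 6, 7}) = 8
G(28) = mex({0, 1, 2, 3, 4, 6, 7, 8}) = 5
G(29) = mex({0, 1, 2, 3, 5, 6, 7, 8, 9}) = 4
G(30) = mex({0, 1, 2, 3, 4, 5, 6, 9, 10}) = 7
G(31) = mex({0, 1, 3, 4, 5, 7, 10, 11}) = 2
G(32) = mex({0, 2, 3, 4, 5, 6, 7, 9, 11}) = 1
G(33) = mex({0, 1, 2, 3, 4, 5, 6, 7, 9, 12}) = 8
G(34) = mex({0, 1, 2, 3, 4, 5, 7, 8, 11, 12}) = 6
G(35) = mex({0, 1, 2, 3, 4, 5, 6, 8, 9, 10, 11}) = 7
G(36) = mex({0, 1, 2, 3, 5, 6, 7, 9, 10}) = 4
G(37) = mex({0, 2, 3, 4, 6, 7, 9, 10, 11, 12}) = 1
G(38) = mex({0, 1, 3, 4, 5, 6, 7, 9, 10, 11, 12}) = 2
G(39) = mex({0, 1, 2, 4, 5, 6, 7, 9, 10, 12, 14}) = 3
G(40) = mex({0, 2, 3, 4, 6, 7, 11, 12, 14}) = 1
G(41) = mex({0, 1, 2, 3, 5, 6, 7, 9, 10, 11, 12}) = 4
G(42) = mex({0, 1, 2, 3, 4, 5, 6, 9, 10}) = 7
G(43) = mex({0, 1, 3, 4, 5, 7, 9, 10, 12, 15}) = 2
G(44) = mex({0, 2, 3, 4, 5, 6, 7, 9, 10, 12, 15}) = 1
G(45) = mex({0, 1, 2, 3, 4, 5, 6, 7, 9, 10, 12, 14}) = 8
G(46) = mex({0, 1, 3, 4, 5, 7, 8, 11, 12, 14}) = 2
G(47) = mex({0, 1, 2, 3, 4, 5, 6, 8, 9, 10, 11, 12}) = 7
G(48) = mex({0, 1, 2, 3, 5, 6, 7, 9, 10}) = 4
G(49) = mex({0, 2, 3, 4, 6, 7, 9, 10, 11, 12, 15}) = 1
G(50) = mex({0, 1, 4, 5, 6, 7, 9, 11, 12, 14, 15}) = 2
G(51) = mex({0, 1, 2, 3, 4, 5, 6, 7, 9, 12, 14, 15}) = 8
G(52) = mex({0, 2, 3, 4, 5, 6, 7, 8, 11, 12, 15}) = 1
G(53) = mex({0, 1, 2, 3, 5, 6, 7, 8, 9, 10, 11, 12}) = 4
G(54) = mex({0, 1, 2, 3, 4, 5, 6, 9, 10}) = 7
G(55) = mex({0, 1, 3, 4, 5, 7, 9, 10, 11, 12}) = 2
G(56) = mex({0, 2, 3, 4, 5, 6, 7, 9, 10, 11, 12, 13, 14}) = 1
Therefore G(56) = 1.

1


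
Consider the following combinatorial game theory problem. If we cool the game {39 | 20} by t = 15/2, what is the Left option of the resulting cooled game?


Original game: {39 | 20} (a switch {a | b} with a > b).
Cooling by t (for t below the temperature (a - b)/2 = 19/2) taxes each move by t: {a | b} cooled by t is {a - t | b + t}.
Cooling amount: t = 15/2
Cooled Left option: 39 - 15/2 = 63/2
Cooled Right option: 20 + 15/2 = 55/2
Cooled game: {63/2 | 55/2}
Left option = 63/2

63/2


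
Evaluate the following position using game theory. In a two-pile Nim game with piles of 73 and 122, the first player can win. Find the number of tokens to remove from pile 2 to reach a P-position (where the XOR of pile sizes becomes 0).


Piles: 73 and 122
Current XOR: 73 XOR 122 = 51 (non-zero, so this is an N-position).
To make the XOR zero, we need to find a move that balances the piles.
For pile 2 (size 122): target = 122 XOR 51 = 73
We reduce pile 2 from 122 to 73.
Tokens removed: 122 - 73 = 49
Verification: 73 XOR 73 = 0

49


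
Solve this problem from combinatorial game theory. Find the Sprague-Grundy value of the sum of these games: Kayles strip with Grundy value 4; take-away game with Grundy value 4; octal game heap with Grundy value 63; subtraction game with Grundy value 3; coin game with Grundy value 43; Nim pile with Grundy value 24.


By the Sprague-Grundy theorem, the Grundy value of a sum of games is the XOR of individual Grundy values.
Kayles strip: Grundy value = 4. Running XOR: 0 XOR 4 = 4
take-away game: Grundy value = 4. Running XOR: 4 XOR 4 = 0
octal game heap: Grundy value = 63. Running XOR: 0 XOR 63 = 63
subtraction game: Grundy value = 3. Running XOR: 63 XOR 3 = 60
coin game: Grundy value = 43. Running XOR: 60 XOR 43 = 23
Nim pile: Grundy value = 24. Running XOR: 23 XOR 24 = 15
The combined Grundy value is 15.

15


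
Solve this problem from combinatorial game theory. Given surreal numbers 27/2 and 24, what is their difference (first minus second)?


x = 27/2, y = 24
Converting to common denominator: 2
x = 27/2, y = 48/2
x - y = 27/2 - 24 = -21/2

-21/2


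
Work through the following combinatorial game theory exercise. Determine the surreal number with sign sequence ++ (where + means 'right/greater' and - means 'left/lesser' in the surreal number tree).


Sign expansion: ++
Rule: track bounds (lo, hi), initially (-inf, +inf). On '+', the current value becomes lo and we move to the simplest number in (value, hi): value + 1 if hi = +inf, otherwise the midpoint (value + hi)/2. On '-', the current value becomes hi and we move to value - 1 if lo = -inf, otherwise the midpoint (lo + value)/2.
Start at 0.
Step 1: sign = +, move right. Bounds: (0, +inf). Value = 1
Step 2: sign = +, move right. Bounds: (1, +inf). Value = 2
The surreal number with sign expansion ++ is 2.

2


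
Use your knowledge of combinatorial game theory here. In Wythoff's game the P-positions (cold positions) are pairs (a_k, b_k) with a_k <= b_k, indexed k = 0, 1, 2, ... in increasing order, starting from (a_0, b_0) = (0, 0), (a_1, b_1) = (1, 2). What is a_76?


By Wythoff's theorem, a_k = floor(k * phi) and b_k = floor(k * phi^2) = a_k + k, where phi = (1 + sqrt(5))/2 is the golden ratio.
phi = (1 + sqrt(5))/2 = 1.618034
k = 76
k * phi = 76 * 1.618034 = 122.970583
a_76 = floor(k * phi) = 122

122


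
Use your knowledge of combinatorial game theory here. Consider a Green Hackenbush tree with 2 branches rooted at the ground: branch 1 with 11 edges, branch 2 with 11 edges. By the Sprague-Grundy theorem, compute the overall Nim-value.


The tree has 2 branches from the ground vertex.
In Green Hackenbush, the Nim-value of a simple path of length k is k.
Branch 1: length 11, Nim-value = 11
Branch 2: length 11, Nim-value = 11
Total Nim-value = XOR of all branch values:
0 XOR 11 = 11
11 XOR 11 = 0
Nim-value of the tree = 0

0


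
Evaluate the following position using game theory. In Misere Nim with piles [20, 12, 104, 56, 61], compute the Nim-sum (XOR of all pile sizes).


We need the XOR (exclusive or) of all pile sizes.
After XOR-ing pile 1 (size 20): 0 XOR 20 = 20
After XOR-ing pile 2 (size 12): 20 XOR 12 = 24
After XOR-ing pile 3 (size 104): 24 XOR 104 = 112
After XOR-ing pile 4 (size 56): 112 XOR 56 = 72
After XOR-ing pile 5 (size 61): 72 XOR 61 = 117
The Nim-value of this position is 117.

117


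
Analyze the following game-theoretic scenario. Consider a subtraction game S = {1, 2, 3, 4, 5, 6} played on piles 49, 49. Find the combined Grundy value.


Subtraction set: {1, 2, 3, 4, 5, 6}
For this subtraction set, G(n) = n mod 7 (period = max + 1 = 7).
Pile 1 (size 49): G(49) = 49 mod 7 = 0
Pile 2 (size 49): G(49) = 49 mod 7 = 0
Total Grundy value = XOR of all: 0 XOR 0 = 0

0


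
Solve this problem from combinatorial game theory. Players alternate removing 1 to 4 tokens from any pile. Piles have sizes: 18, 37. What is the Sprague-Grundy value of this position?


Subtraction set: {1, 2, 3, 4}
For this subtraction set, G(n) = n mod 5 (period = max + 1 = 5).
Pile 1 (size 18): G(18) = 18 mod 5 = 3
Pile 2 (size 37): G(37) = 37 mod 5 = 2
Total Grundy value = XOR of all: 3 XOR 2 = 1

1


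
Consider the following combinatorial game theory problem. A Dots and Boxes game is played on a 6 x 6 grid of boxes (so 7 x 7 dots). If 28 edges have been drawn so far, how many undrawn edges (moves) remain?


Grid: 6 x 6 boxes, i.e. 7 rows and 7 columns of dots.
Horizontal edges: (rows + 1) * cols = 7 * 6 = 42
Vertical edges: rows * (cols + 1) = 6 * 7 = 42
Total edges: 42 + 42 = 84
Edges drawn: 28
Remaining: 84 - 28 = 56

56


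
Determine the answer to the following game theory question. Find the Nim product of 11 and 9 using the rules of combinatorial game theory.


Nim multiplication is bilinear over XOR: (u XOR v) * w = (u*w) XOR (v*w).
So we split each operand into its bit components and XOR the pairwise Nim products.
11 = 1 + 2 + 8 (as XOR of powers of 2).
9 = 1 + 8 (as XOR of powers of 2).
Using the standard Nim-product table on single bits:
  2*2 = 3,   2*4 = 8,   2*8 = 12,
  4*4 = 6,   4*8 = 11,  8*8 = 13,
and  1*x = x (identity), k*l = l*k (commutative).
Pairwise Nim products:
  1 * 1 = 1
  1 * 8 = 8
  2 * 1 = 2
  2 * 8 = 12
  8 * 1 = 8
  8 * 8 = 13
XOR them: 1 XOR 8 XOR 2 XOR 12 XOR 8 XOR 13 = 2.
Result: 11 * 9 = 2 (in Nim).

2


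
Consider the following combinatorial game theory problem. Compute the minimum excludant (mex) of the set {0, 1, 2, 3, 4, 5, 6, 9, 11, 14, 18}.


Set = {0, 1, 2, 3, 4, 5, 6, 9, 11, 14, 18}
0 is in the set.
1 is in the set.
2 is in the set.
3 is in the set.
4 is in the set.
5 is in the set.
6 is in the set.
7 is NOT in the set. This is the mex.
mex = 7

7


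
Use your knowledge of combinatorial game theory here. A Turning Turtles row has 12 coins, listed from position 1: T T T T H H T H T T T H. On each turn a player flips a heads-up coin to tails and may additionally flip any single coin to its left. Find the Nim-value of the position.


Coins: T T T T H H T H T T T H
Key fact: a single head at position k behaves exactly like a Nim heap of size k (turning it to T and optionally flipping a coin at j < k corresponds to moving the heap from k to j, or to 0), and heads combine as a disjunctive sum (two heads at the same place would cancel, matching j XOR j = 0). So the Nim-value is the XOR of the 1-indexed positions of the heads.
Face-up positions (1-indexed): [5, 6, 8, 12]
XOR 0 with 5: 0 XOR 5 = 5
XOR 5 with 6: 5 XOR 6 = 3
XOR 3 with 8: 3 XOR 8 = 11
XOR 11 with 12: 11 XOR 12 = 7
Nim-value = 7

7


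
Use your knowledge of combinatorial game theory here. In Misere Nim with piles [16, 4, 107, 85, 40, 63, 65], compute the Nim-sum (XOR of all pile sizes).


We need the XOR (exclusive or) of all pile sizes.
After XOR-ing pile 1 (size 16): 0 XOR 16 = 16
After XOR-ing pile 2 (size 4): 16 XOR 4 = 20
After XOR-ing pile 3 (size 107): 20 XOR 107 = 127
After XOR-ing pile 4 (size 85): 127 XOR 85 = 42
After XOR-ing pile 5 (size 40): 42 XOR 40 = 2
After XOR-ing pile 6 (size 63): 2 XOR 63 = 61
After XOR-ing pile 7 (size 65): 61 XOR 65 = 124
The Nim-value of this position is 124.

124


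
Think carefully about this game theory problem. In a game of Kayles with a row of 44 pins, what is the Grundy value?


Kayles: a move removes 1 or 2 adjacent pins from a contiguous row.
Removing pins from a row of k leaves two independent rows (a, b) with a + b = k - 1 (one pin) or a + b = k - 2 (two pins); an end removal gives a = 0.
By Sprague-Grundy, G(k) = mex{ G(a) XOR G(b) } over all these splits. G(0) = 0.
G(1): splits (0,0):0^0=0 -> mex({0}) = 1
G(2): splits (0,1):0^1=1 (0,0):0^0=0 -> mex({0, 1}) = 2
G(3): splits (0,2):0^2=2 (1,1):1^1=0 (0,1):0^1=1 -> mex({0, 1, 2}) = 3
G(4): splits (0,3):0^3=3 (1,2):1^2=3 (0,2):0^2=2 (1,1):1^1=0 -> mex({0, 2, 3}) = 1
G(5): splits (0,4):0^1=1 (1,3):1^3=2 (2,2):2^2=0 (0,3):0^3=3 (1,2):1^2=3 -> mex({0, 1, 2, 3}) = 4
G(6) = mex({0, 1, 2, 4}) = 3
G(7) = mex({0, 1, 3, 4, 5}) = 2
G(8) = mex({0, 2, 3, 5, 6}) = 1
G(9) = mex({0, 1, 2, 3, 6, 7}) = 4
G(10) = mex({0, 1, 3, 4, 5, 7}) = 2
G(11) = mex({0, 1, 2, 3, 4, 5}) = 6
G(12) = mex({0, 1, 2, 3, 5, 6, 7}) = 4
G(13) = mex({0, 2, 3, 4, 6, 7}) = 1
G(14) = mex({0, 1, 4, 5, 6, 7}) = 2
G(15) = mex({0, 1, 2, 3, 4, 5, 6}) = 7
G(16) = mex({0, 2, 3, 5, 6, 7}) = 1
G(17) = mex({0, 1, 2, 3, 5, 6, 7}) = 4
G(18) = mex({0, 1, 2, 4, 5, 6}) = 3
G(19) = mex({0, 1, 3, 4, 5, 7}) = 2
G(20) = mex({0, 2, 3, 4, 5, 6, 7}) = 1
G(21) = mex({0, 1, 2, 3, 5, 6, 7}) = 4
G(22) = mex({0, 1, 2, 3, 4, 5, 7}) = 6
G(23) = mex({0, 1, 2, 3, 4, 5, 6}) = 7
G(24) = mex({0, 1, 2, 3, 5, 6, 7}) = 4
G(25) = mex({0, 2, 3, 4, 6, 7}) = 1
G(26) = mex({0, 1, 3, 4, 5, 6, 7}) = 2
G(27) = mex({0, 1, 2, 3, 4, 5, 6, 7}) = 8
G(28) = mex({0, 1, 2, 3, 4, 6, 7, 8}) = 5
G(29) = mex({0, 1, 2, 3, 5, 6, 7, 8, 9}) = 4
G(30) = mex({0, 1, 2, 3, 4, 5, 6, 9, 10}) = 7
G(31) = mex({0, 1, 3, 4, 5, 7, 10, 11}) = 2
G(32) = mex({0, 2, 3, 4, 5, 6, 7, 9, 11}) = 1
G(33) = mex({0, 1, 2, 3, 4, 5, 6, 7, 9, 12}) = 8
G(34) = mex({0, 1, 2, 3, 4, 5, 7, 8, 11, 12}) = 6
G(35) = mex({0, 1, 2, 3, 4, 5, 6, 8, 9, 10, 11}) = 7
G(36) = mex({0, 1, 2, 3, 5, 6, 7, 9, 10}) = 4
G(37) = mex({0, 2, 3, 4, 6, 7, 9, 10, 11, 12}) = 1
G(38) = mex({0, 1, 3, 4, 5, 6, 7, 9, 10, 11, 12}) = 2
G(39) = mex({0, 1, 2, 4, 5, 6, 7, 9, 10, 12, 14}) = 3
G(40) = mex({0, 2, 3, 4, 6, 7, 11, 12, 14}) = 1
G(41) = mex({0, 1, 2, 3, 5, 6, 7, 9, 10, 11, 12}) = 4
G(42) = mex({0, 1, 2, 3, 4, 5, 6, 9, 10}) = 7
G(43) = mex({0, 1, 3, 4, 5, 7, 9, 10, 12, 15}) = 2
G(44) = mex({0, 2, 3, 4, 5, 6, 7, 9, 10, 12, 15}) = 1
Therefore G(44) = 1.

1


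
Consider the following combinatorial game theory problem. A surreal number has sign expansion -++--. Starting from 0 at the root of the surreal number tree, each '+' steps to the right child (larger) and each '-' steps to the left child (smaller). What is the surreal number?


Sign expansion: -++--
Rule: track bounds (lo, hi), initially (-inf, +inf). On '+', the current value becomes lo and we move to the simplest number in (value, hi): value + 1 if hi = +inf, otherwise the midpoint (value + hi)/2. On '-', the current value becomes hi and we move to value - 1 if lo = -inf, otherwise the midpoint (lo + value)/2.
Start at 0.
Step 1: sign = -, move left. Bounds: (-inf, 0). Value = -1
Step 2: sign = +, move right. Bounds: (-1, 0). Value = -1/2
Step 3: sign = +, move right. Bounds: (-1/2, 0). Value = -1/4
Step 4: sign = -, move left. Bounds: (-1/2, -1/4). Value = -3/8
Step 5: sign = -, move left. Bounds: (-1/2, -3/8). Value = -7/16
The surreal number with sign expansion -++-- is -7/16.

-7/16


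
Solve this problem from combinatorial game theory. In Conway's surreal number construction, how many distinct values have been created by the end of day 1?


Day 0: {|} = 0 is born. Count = 1.
Day n: the number of surreal numbers born by day n is 2^(n+1) - 1.
By day 0: 2^1 - 1 = 1
By day 1: 2^2 - 1 = 3
By day 1: 3 surreal numbers.

3


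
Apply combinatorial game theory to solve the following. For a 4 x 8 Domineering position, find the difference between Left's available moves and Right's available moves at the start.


Board is 4 x 8 (rows x cols).
Left (vertical) placements: (rows-1) * cols = 3 * 8 = 24
Right (horizontal) placements: rows * (cols-1) = 4 * 7 = 28
Advantage = Left - Right = 24 - 28 = -4

-4


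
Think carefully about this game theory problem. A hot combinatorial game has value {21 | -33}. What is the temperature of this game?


The game is {21 | -33}, a switch {a | b} with numbers a > b.
Cooling {a | b} by t gives {a - t | b + t}, which stops being hot when a - t = b + t, i.e. at t = (a - b)/2. So the temperature of a switch is (a - b)/2.
Temperature = (Left option - Right option) / 2
= (21 - (-33)) / 2
= 54 / 2
= 27

27


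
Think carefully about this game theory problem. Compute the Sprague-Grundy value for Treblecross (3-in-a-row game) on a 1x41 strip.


Treblecross: place X on empty cells; 3-in-a-row wins.
Playing within two cells of an existing X lets the opponent win at once, so sensible play treats the cells i-2..i+2 around each X as dead. The player left with no safe cell loses, so this is a normal-play take-away game on strips of safe cells.
Placing X at cell i (0-indexed) of a strip of k safe cells leaves independent strips of sizes max(0, i-2) and max(0, k-i-3). Hence G(k) = mex{ G(max(0,i-2)) XOR G(max(0,k-i-3)) : 0 <= i < k }, with G(0) = 0.
G(1): splits (0,0):0^0=0 -> mex({0}) = 1
G(2): splits (0,0):0^0=0 -> mex({0}) = 1
G(3): splits (0,0):0^0=0 -> mex({0}) = 1
G(4): splits (0,1):0^1=1 (0,0):0^0=0 -> mex({0, 1}) = 2
G(5): splits (0,2):0^1=1 (0,1):0^1=1 (0,0):0^0=0 -> mex({0, 1}) = 2
G(6) = mex({1}) = 0
G(7) = mex({0, 1, 2}) = 3
G(8) = mex({0, 1, 2}) = 3
G(9) = mex({0, 2}) = 1
G(10) = mex({0, 2, 3}) = 1
G(11) = mex({0, 3}) = 1
G(12) = mex({1, 3}) = 0
G(13) = mex({0, 1, 2, 3}) = 4
G(14) = mex({0, 1, 2}) = 3
G(15) = mex({0, 1, 2}) = 3
G(16) = mex({0, 1, 2, 4}) = 3
G(17) = mex({0, 1, 3, 4}) = 2
G(18) = mex({0, 1, 3, 4}) = 2
G(19) = mex({0, 1, 3, 5}) = 2
G(20) = mex({0, 1, 2, 3, 5}) = 4
G(21) = mex({0, 1, 2, 3, 5}) = 4
G(22) = mex({1, 2, 6}) = 0
G(23) = mex({0, 1, 2, 3, 4, 6}) = 5
G(24) = mex({0, 1, 2, 3, 4}) = 5
G(25) = mex({0, 1, 3, 4, 7}) = 2
G(26) = mex({0, 1, 3, 4, 5, 7}) = 2
G(27) = mex({0, 1, 3, 5}) = 2
G(28) = mex({0, 1, 2, 5}) = 3
G(29) = mex({0, 1, 2, 4, 5, 6}) = 3
G(30) = mex({1, 2, 4, 6}) = 0
G(31) = mex({0, 1, 2, 3, 4, 6}) = 5
G(32) = mex({1, 2, 3, 4, 7}) = 0
G(33) = mex({0, 3, 7}) = 1
G(34) = mex({0, 2, 3, 5, 7}) = 1
G(35) = mex({0, 2, 3, 5, 6}) = 1
G(36) = mex({0, 1, 2, 5, 6}) = 3
G(37) = mex({0, 1, 2, 4, 5, 6}) = 3
G(38) = mex({0, 1, 2, 4}) = 3
G(39) = mex({0, 1, 2, 3, 4, 7}) = 5
G(40) = mex({0, 1, 2, 3, 4, 5, 7}) = 6
G(41) = mex({0, 1, 2, 3, 5, 7}) = 4
Therefore G(41) = 4.

4


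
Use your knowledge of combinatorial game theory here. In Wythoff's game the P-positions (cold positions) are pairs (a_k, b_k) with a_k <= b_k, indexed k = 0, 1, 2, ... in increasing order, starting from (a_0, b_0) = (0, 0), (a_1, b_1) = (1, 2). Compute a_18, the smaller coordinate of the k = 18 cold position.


By Wythoff's theorem, a_k = floor(k * phi) and b_k = floor(k * phi^2) = a_k + k, where phi = (1 + sqrt(5))/2 is the golden ratio.
phi = (1 + sqrt(5))/2 = 1.618034
k = 18
k * phi = 18 * 1.618034 = 29.124612
a_18 = floor(k * phi) = 29

29


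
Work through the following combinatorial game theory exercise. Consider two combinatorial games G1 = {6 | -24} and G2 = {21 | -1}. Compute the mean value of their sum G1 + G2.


G1 = {6 | -24}, G2 = {21 | -1}
Each is a switch {a | b} with numbers a > b; its mean value is (a + b)/2, and mean value is additive over game sums: m(G1 + G2) = m(G1) + m(G2).
Mean of G1 = (6 + (-24))/2 = -18/2 = -9
Mean of G2 = (21 + (-1))/2 = 20/2 = 10
Mean of G1 + G2 = -9 + 10 = 1

1


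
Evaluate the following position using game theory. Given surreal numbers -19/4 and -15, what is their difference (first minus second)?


x = -19/4, y = -15
Converting to common denominator: 4
x = -19/4, y = -60/4
x - y = -19/4 - -15 = 41/4

41/4


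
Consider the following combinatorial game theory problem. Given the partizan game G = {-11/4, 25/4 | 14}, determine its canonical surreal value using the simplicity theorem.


Left options: {-11/4, 25/4}, max = 25/4
Right options: {14}, min = 14
All options are numbers and max(Left) < min(Right), so by the simplicity theorem the value is the simplest (earliest-born) number strictly between 25/4 and 14.
Integers 7 through 13 all lie strictly between 25/4 and 14.
Among integers, the simplest (lowest birthday = smallest |n|; 0 is born on day 0, +-n on day n) is 7.
No non-integer in the interval can be simpler: if x is a non-integer in the interval, then floor(x) or ceil(x) also lies in the interval (the interval contains an integer), and both are proper prefixes of x's sign expansion, i.e. born earlier. So the game value is 7.
Game value = 7

7


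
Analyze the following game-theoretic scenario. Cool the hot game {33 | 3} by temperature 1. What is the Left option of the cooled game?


Original game: {33 | 3} (a switch {a | b} with a > b).
Cooling by t (for t below the temperature (a - b)/2 = 15) taxes each move by t: {a | b} cooled by t is {a - t | b + t}.
Cooling amount: t = 1
Cooled Left option: 33 - 1 = 32
Cooled Right option: 3 + 1 = 4
Cooled game: {32 | 4}
Left option = 32

32


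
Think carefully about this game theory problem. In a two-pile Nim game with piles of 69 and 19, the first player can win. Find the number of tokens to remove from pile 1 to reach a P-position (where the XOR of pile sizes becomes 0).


Piles: 69 and 19
Current XOR: 69 XOR 19 = 86 (non-zero, so this is an N-position).
To make the XOR zero, we need to find a move that balances the piles.
For pile 1 (size 69): target = 69 XOR 86 = 19
We reduce pile 1 from 69 to 19.
Tokens removed: 69 - 19 = 50
Verification: 19 XOR 19 = 0

50


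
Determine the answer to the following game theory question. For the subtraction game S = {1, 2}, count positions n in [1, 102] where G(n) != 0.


Subtraction set S = {1, 2}, so G(n) = n mod 3.
G(n) = 0 when n is a multiple of 3.
Multiples of 3 in [1, 102]: 34
N-positions (nonzero Grundy) = 102 - 34 = 68

68


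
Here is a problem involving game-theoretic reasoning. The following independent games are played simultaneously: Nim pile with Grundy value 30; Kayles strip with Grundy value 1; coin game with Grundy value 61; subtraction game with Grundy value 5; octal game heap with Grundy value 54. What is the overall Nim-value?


By the Sprague-Grundy theorem, the Grundy value of a sum of games is the XOR of individual Grundy values.
Nim pile: Grundy value = 30. Running XOR: 0 XOR 30 = 30
Kayles strip: Grundy value = 1. Running XOR: 30 XOR 1 = 31
coin game: Grundy value = 61. Running XOR: 31 XOR 61 = 34
subtraction game: Grundy value = 5. Running XOR: 34 XOR 5 = 39
octal game heap: Grundy value = 54. Running XOR: 39 XOR 54 = 17
The combined Grundy value is 17.

17


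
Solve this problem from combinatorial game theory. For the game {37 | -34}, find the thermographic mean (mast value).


Game = {37 | -34}, a switch {a | b} with numbers a > b.
Its thermograph has left wall a - t and right wall b + t, which meet at t = (a - b)/2, where both equal (a + b)/2. So the mast (mean value) is at (a + b)/2.
Mean = (37 + (-34))/2 = 3/2 = 3/2

3/2


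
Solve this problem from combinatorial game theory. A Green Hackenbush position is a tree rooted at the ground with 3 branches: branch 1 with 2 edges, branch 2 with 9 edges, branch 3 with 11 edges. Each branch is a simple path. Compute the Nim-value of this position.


The tree has 3 branches from the ground vertex.
In Green Hackenbush, the Nim-value of a simple path of length k is k.
Branch 1: length 2, Nim-value = 2
Branch 2: length 9, Nim-value = 9
Branch 3: length 11, Nim-value = 11
Total Nim-value = XOR of all branch values:
0 XOR 2 = 2
2 XOR 9 = 11
11 XOR 11 = 0
Nim-value of the tree = 0

0


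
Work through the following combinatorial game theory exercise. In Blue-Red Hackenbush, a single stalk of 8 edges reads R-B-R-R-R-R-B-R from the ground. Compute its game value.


Edges (from ground): R-B-R-R-R-R-B-R
By Berlekamp's sign-expansion rule, a Blue-Red Hackenbush stalk has the value of the surreal number whose sign sequence is the edge sequence with B -> + and R -> -.
Sign sequence: -+----+-
Trace the sign expansion in the surreal number tree, starting from 0:
Edge 1: R (sign -) -> bounds (-inf, 0), value = -1
Edge 2: B (sign +) -> bounds (-1, 0), value = -1/2
Edge 3: R (sign -) -> bounds (-1, -1/2), value = -3/4
Edge 4: R (sign -) -> bounds (-1, -3/4), value = -7/8
Edge 5: R (sign -) -> bounds (-1, -7/8), value = -15/16
Edge 6: R (sign -) -> bounds (-1, -15/16), value = -31/32
Edge 7: B (sign +) -> bounds (-31/32, -15/16), value = -61/64
Edge 8: R (sign -) -> bounds (-31/32, -61/64), value = -123/128
Game value = -123/128

-123/128


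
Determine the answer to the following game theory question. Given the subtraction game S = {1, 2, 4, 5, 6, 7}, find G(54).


The subtraction set is S = {1, 2, 4, 5, 6, 7}.
G(k) = mex{ G(k - s) : s in S, s <= k }. We compute iteratively: G(0) = 0.
G(1) = mex({0}) = 1
G(2) = mex({0, 1}) = 2
G(3) = mex({1, 2}) = 0
G(4) = mex({0, 2}) = 1
G(5) = mex({0, 1}) = 2
G(6) = mex({0, 1, 2}) = 3
G(7) = mex({0, 1, 2, 3}) = 4
G(8) = mex({0, 1, 2, 3, 4}) = 5
G(9) = mex({0, 1, 2, 4, 5}) = 3
G(10) = mex({0, 1, 2, 3, 5}) = 4
G(11) = mex({1, 2, 3, 4}) = 0
G(12) = mex({0, 2, 3, 4, 5}) = 1
G(13) = mex({0, 1, 3, 4, 5}) = 2
G(14) = mex({1, 2, 3, 4, 5}) = 0
G(15) = mex({0, 2, 3, 4, 5}) = 1
G(16) = mex({0, 1, 3, 4}) = 2
G(17) = mex({0, 1, 2, 4}) = 3
Observe that G(11)..G(17) = 0, 1, 2, 0, 1, 2, 3 repeats G(0)..G(6) = 0, 1, 2, 0, 1, 2, 3.
For k >= max(S) = 7, G(k) is determined by the previous 7 values G(k-7)..G(k-1); a window of 7 consecutive values has recurred shifted by 11, so by induction G(k + 11) = G(k) for all k >= 0: the sequence is periodic from the start with period 11.
One period: G(0..10) = 0, 1, 2, 0, 1, 2, 3, 4, 5, 3, 4.
54 mod 11 = 10, so G(54) = G(10) = 4.

4


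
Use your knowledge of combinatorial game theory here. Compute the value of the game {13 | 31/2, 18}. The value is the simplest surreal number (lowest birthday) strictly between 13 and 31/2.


Left options: {13}, max = 13
Right options: {31/2, 18}, min = 31/2
All options are numbers and max(Left) < min(Right), so by the simplicity theorem the value is the simplest (earliest-born) number strictly between 13 and 31/2.
Integers 14 through 15 all lie strictly between 13 and 31/2.
Among integers, the simplest (lowest birthday = smallest |n|; 0 is born on day 0, +-n on day n) is 14.
No non-integer in the interval can be simpler: if x is a non-integer in the interval, then floor(x) or ceil(x) also lies in the interval (the interval contains an integer), and both are proper prefixes of x's sign expansion, i.e. born earlier. So the game value is 14.
Game value = 14

14


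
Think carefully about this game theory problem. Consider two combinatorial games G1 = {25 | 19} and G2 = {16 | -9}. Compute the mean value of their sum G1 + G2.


G1 = {25 | 19}, G2 = {16 | -9}
Each is a switch {a | b} with numbers a > b; its mean value is (a + b)/2, and mean value is additive over game sums: m(G1 + G2) = m(G1) + m(G2).
Mean of G1 = (25 + (19))/2 = 44/2 = 22
Mean of G2 = (16 + (-9))/2 = 7/2 = 7/2
Mean of G1 + G2 = 22 + 7/2 = 51/2

51/2


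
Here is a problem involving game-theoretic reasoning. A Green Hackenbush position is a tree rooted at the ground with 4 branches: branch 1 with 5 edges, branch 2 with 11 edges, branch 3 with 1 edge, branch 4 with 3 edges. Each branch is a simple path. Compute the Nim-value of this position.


The tree has 4 branches from the ground vertex.
In Green Hackenbush, the Nim-value of a simple path of length k is k.
Branch 1: length 5, Nim-value = 5
Branch 2: length 11, Nim-value = 11
Branch 3: length 1, Nim-value = 1
Branch 4: length 3, Nim-value = 3
Total Nim-value = XOR of all branch values:
0 XOR 5 = 5
5 XOR 11 = 14
14 XOR 1 = 15
15 XOR 3 = 12
Nim-value of the tree = 12

12


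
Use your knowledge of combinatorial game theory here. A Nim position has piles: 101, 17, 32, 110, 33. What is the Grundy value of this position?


We need the XOR (exclusive or) of all pile sizes.
After XOR-ing pile 1 (size 101): 0 XOR 101 = 101
After XOR-ing pile 2 (size 17): 101 XOR 17 = 116
After XOR-ing pile 3 (size 32): 116 XOR 32 = 84
After XOR-ing pile 4 (size 110): 84 XOR 110 = 58
After XOR-ing pile 5 (size 33): 58 XOR 33 = 27
The Nim-value of this position is 27.

27


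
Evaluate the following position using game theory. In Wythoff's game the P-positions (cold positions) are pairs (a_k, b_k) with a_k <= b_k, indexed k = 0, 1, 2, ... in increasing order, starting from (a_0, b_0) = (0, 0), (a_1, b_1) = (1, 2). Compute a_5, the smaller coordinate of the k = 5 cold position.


By Wythoff's theorem, a_k = floor(k * phi) and b_k = floor(k * phi^2) = a_k + k, where phi = (1 + sqrt(5))/2 is the golden ratio.
phi = (1 + sqrt(5))/2 = 1.618034
k = 5
k * phi = 5 * 1.618034 = 8.090170
a_5 = floor(k * phi) = 8

8


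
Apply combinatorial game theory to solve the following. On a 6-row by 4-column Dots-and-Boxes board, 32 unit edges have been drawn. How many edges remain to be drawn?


Grid: 6 x 4 boxes, i.e. 7 rows and 5 columns of dots.
Horizontal edges: (rows + 1) * cols = 7 * 4 = 28
Vertical edges: rows * (cols + 1) = 6 * 5 = 30
Total edges: 28 + 30 = 58
Edges drawn: 32
Remaining: 58 - 32 = 26

26


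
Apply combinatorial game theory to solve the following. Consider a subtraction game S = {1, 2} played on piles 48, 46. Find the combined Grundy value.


Subtraction set: {1, 2}
For this subtraction set, G(n) = n mod 3 (period = max + 1 = 3).
Pile 1 (size 48): G(48) = 48 mod 3 = 0
Pile 2 (size 46): G(46) = 46 mod 3 = 1
Total Grundy value = XOR of all: 0 XOR 1 = 1

1


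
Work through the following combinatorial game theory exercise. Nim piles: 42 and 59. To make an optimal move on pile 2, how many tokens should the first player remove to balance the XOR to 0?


Piles: 42 and 59
Current XOR: 42 XOR 59 = 17 (non-zero, so this is an N-position).
To make the XOR zero, we need to find a move that balances the piles.
For pile 2 (size 59): target = 59 XOR 17 = 42
We reduce pile 2 from 59 to 42.
Tokens removed: 59 - 42 = 17
Verification: 42 XOR 42 = 0

17


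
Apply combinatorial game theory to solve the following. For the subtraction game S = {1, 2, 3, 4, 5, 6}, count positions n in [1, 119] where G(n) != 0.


Subtraction set S = {1, 2, 3, 4, 5, 6}, so G(n) = n mod 7.
G(n) = 0 when n is a multiple of 7.
Multiples of 7 in [1, 119]: 17
N-positions (nonzero Grundy) = 119 - 17 = 102

102


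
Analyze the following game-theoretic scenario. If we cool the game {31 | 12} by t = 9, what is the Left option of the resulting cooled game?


Original game: {31 | 12} (a switch {a | b} with a > b).
Cooling by t (for t below the temperature (a - b)/2 = 19/2) taxes each move by t: {a | b} cooled by t is {a - t | b + t}.
Cooling amount: t = 9
Cooled Left option: 31 - 9 = 22
Cooled Right option: 12 + 9 = 21
Cooled game: {22 | 21}
Left option = 22

22


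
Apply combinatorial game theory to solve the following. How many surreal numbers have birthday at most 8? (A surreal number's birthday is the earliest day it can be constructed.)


Day 0: {|} = 0 is born. Count = 1.
Day n: the number of surreal numbers born by day n is 2^(n+1) - 1.
By day 0: 2^1 - 1 = 1
By day 1: 2^2 - 1 = 3
By day 2: 2^3 - 1 = 7
By day 3: 2^4 - 1 = 15
By day 4: 2^5 - 1 = 31
By day 5: 2^6 - 1 = 63
By day 6: 2^7 - 1 = 127
By day 7: 2^8 - 1 = 255
By day 8: 2^9 - 1 = 511
By day 8: 511 surreal numbers.

511


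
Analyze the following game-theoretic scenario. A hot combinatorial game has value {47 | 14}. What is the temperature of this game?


The game is {47 | 14}, a switch {a | b} with numbers a > b.
Cooling {a | b} by t gives {a - t | b + t}, which stops being hot when a - t = b + t, i.e. at t = (a - b)/2. So the temperature of a switch is (a - b)/2.
Temperature = (Left option - Right option) / 2
= (47 - (14)) / 2
= 33 / 2
= 33/2

33/2


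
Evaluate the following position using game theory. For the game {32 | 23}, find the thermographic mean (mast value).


Game = {32 | 23}, a switch {a | b} with numbers a > b.
Its thermograph has left wall a - t and right wall b + t, which meet at t = (a - b)/2, where both equal (a + b)/2. So the mast (mean value) is at (a + b)/2.
Mean = (32 + (23))/2 = 55/2 = 55/2

55/2


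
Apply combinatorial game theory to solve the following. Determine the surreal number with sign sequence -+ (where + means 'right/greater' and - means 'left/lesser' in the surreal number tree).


Sign expansion: -+
Rule: track bounds (lo, hi), initially (-inf, +inf). On '+', the current value becomes lo and we move to the simplest number in (value, hi): value + 1 if hi = +inf, otherwise the midpoint (value + hi)/2. On '-', the current value becomes hi and we move to value - 1 if lo = -inf, otherwise the midpoint (lo + value)/2.
Start at 0.
Step 1: sign = -, move left. Bounds: (-inf, 0). Value = -1
Step 2: sign = +, move right. Bounds: (-1, 0). Value = -1/2
The surreal number with sign expansion -+ is -1/2.

-1/2


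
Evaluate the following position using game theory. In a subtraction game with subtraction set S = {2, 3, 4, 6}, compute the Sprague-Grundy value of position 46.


The subtraction set is S = {2, 3, 4, 6}.
G(k) = mex{ G(k - s) : s in S, s <= k }. We compute iteratively: G(0) = 0.
G(1) = mex({}) = 0
G(2) = mex({0}) = 1
G(3) = mex({0}) = 1
G(4) = mex({0, 1}) = 2
G(5) = mex({0, 1}) = 2
G(6) = mex({0, 1, 2}) = 3
G(7) = mex({0, 1, 2}) = 3
G(8) = mex({1, 2, 3}) = 0
G(9) = mex({1, 2, 3}) = 0
G(10) = mex({0, 2, 3}) = 1
G(11) = mex({0, 2, 3}) = 1
G(12) = mex({0, 1, 3}) = 2
G(13) = mex({0, 1, 3}) = 2
Observe that G(8)..G(13) = 0, 0, 1, 1, 2, 2 repeats G(0)..G(5) = 0, 0, 1, 1, 2, 2.
For k >= max(S) = 6, G(k) is determined by the previous 6 values G(k-6)..G(k-1); a window of 6 consecutive values has recurred shifted by 8, so by induction G(k + 8) = G(k) for all k >= 0: the sequence is periodic from the start with period 8.
One period: G(0..7) = 0, 0, 1, 1, 2, 2, 3, 3.
46 mod 8 = 6, so G(46) = G(6) = 3.

3


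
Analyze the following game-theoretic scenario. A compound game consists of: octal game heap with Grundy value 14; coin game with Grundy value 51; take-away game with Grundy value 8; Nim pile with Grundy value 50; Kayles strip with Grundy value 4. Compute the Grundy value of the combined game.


By the Sprague-Grundy theorem, the Grundy value of a sum of games is the XOR of individual Grundy values.
octal game heap: Grundy value = 14. Running XOR: 0 XOR 14 = 14
coin game: Grundy value = 51. Running XOR: 14 XOR 51 = 61
take-away game: Grundy value = 8. Running XOR: 61 XOR 8 = 53
Nim pile: Grundy value = 50. Running XOR: 53 XOR 50 = 7
Kayles strip: Grundy value = 4. Running XOR: 7 XOR 4 = 3
The combined Grundy value is 3.

3


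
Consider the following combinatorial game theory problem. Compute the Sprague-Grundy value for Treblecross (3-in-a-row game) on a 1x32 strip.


Treblecross: place X on empty cells; 3-in-a-row wins.
Playing within two cells of an existing X lets the opponent win at once, so sensible play treats the cells i-2..i+2 around each X as dead. The player left with no safe cell loses, so this is a normal-play take-away game on strips of safe cells.
Placing X at cell i (0-indexed) of a strip of k safe cells leaves independent strips of sizes max(0, i-2) and max(0, k-i-3). Hence G(k) = mex{ G(max(0,i-2)) XOR G(max(0,k-i-3)) : 0 <= i < k }, with G(0) = 0.
G(1): splits (0,0):0^0=0 -> mex({0}) = 1
G(2): splits (0,0):0^0=0 -> mex({0}) = 1
G(3): splits (0,0):0^0=0 -> mex({0}) = 1
G(4): splits (0,1):0^1=1 (0,0):0^0=0 -> mex({0, 1}) = 2
G(5): splits (0,2):0^1=1 (0,1):0^1=1 (0,0):0^0=0 -> mex({0, 1}) = 2
G(6) = mex({1}) = 0
G(7) = mex({0, 1, 2}) = 3
G(8) = mex({0, 1, 2}) = 3
G(9) = mex({0, 2}) = 1
G(10) = mex({0, 2, 3}) = 1
G(11) = mex({0, 3}) = 1
G(12) = mex({1, 3}) = 0
G(13) = mex({0, 1, 2, 3}) = 4
G(14) = mex({0, 1, 2}) = 3
G(15) = mex({0, 1, 2}) = 3
G(16) = mex({0, 1, 2, 4}) = 3
G(17) = mex({0, 1, 3, 4}) = 2
G(18) = mex({0, 1, 3, 4}) = 2
G(19) = mex({0, 1, 3, 5}) = 2
G(20) = mex({0, 1, 2, 3, 5}) = 4
G(21) = mex({0, 1, 2, 3, 5}) = 4
G(22) = mex({1, 2, 6}) = 0
G(23) = mex({0, 1, 2, 3, 4, 6}) = 5
G(24) = mex({0, 1, 2, 3, 4}) = 5
G(25) = mex({0, 1, 3, 4, 7}) = 2
G(26) = mex({0, 1, 3, 4, 5, 7}) = 2
G(27) = mex({0, 1, 3, 5}) = 2
G(28) = mex({0, 1, 2, 5}) = 3
G(29) = mex({0, 1, 2, 4, 5, 6}) = 3
G(30) = mex({1, 2, 4, 6}) = 0
G(31) = mex({0, 1, 2, 3, 4, 6}) = 5
G(32) = mex({1, 2, 3, 4, 7}) = 0
Therefore G(32) = 0.

0
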